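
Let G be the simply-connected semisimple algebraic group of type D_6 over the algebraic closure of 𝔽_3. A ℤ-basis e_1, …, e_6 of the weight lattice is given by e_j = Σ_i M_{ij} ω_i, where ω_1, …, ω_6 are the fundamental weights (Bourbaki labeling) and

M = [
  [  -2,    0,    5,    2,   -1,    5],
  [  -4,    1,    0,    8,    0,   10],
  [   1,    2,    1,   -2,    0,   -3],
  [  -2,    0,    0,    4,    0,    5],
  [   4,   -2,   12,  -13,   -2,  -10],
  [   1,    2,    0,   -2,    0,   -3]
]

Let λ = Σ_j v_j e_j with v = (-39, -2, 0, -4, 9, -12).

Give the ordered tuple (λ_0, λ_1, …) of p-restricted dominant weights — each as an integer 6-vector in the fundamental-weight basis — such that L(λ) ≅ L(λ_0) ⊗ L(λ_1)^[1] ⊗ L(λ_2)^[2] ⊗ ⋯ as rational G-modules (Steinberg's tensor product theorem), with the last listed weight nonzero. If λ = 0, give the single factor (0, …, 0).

((1, 2, 1, 2, 2, 1),)

Compute c_i = Σ_j M_{ij} v_j with v = (-39, -2, 0, -4, 9, -12):
  c_1 = -2*-39 + 0*-2 + 5*0 + 2*-4 + -1*9 + 5*-12 = 1
  c_2 = -4*-39 + 1*-2 + 0*0 + 8*-4 + 0*9 + 10*-12 = 2
  c_3 = 1*-39 + 2*-2 + 1*0 + -2*-4 + 0*9 + -3*-12 = 1
  c_4 = -2*-39 + 0*-2 + 0*0 + 4*-4 + 0*9 + 5*-12 = 2
  c_5 = 4*-39 + -2*-2 + 12*0 + -13*-4 + -2*9 + -10*-12 = 2
  c_6 = 1*-39 + 2*-2 + 0*0 + -2*-4 + 0*9 + -3*-12 = 1
p = 3; digits c_i = Σ_j d_{ij}·3^j, 0 ≤ d_{ij} < 3:
  c_1 = 1 = 1·3^0
  c_2 = 2 = 2·3^0
  c_3 = 1 = 1·3^0
  c_4 = 2 = 2·3^0
  c_5 = 2 = 2·3^0
  c_6 = 1 = 1·3^0
Factor λ_0 = (1, 2, 1, 2, 2, 1)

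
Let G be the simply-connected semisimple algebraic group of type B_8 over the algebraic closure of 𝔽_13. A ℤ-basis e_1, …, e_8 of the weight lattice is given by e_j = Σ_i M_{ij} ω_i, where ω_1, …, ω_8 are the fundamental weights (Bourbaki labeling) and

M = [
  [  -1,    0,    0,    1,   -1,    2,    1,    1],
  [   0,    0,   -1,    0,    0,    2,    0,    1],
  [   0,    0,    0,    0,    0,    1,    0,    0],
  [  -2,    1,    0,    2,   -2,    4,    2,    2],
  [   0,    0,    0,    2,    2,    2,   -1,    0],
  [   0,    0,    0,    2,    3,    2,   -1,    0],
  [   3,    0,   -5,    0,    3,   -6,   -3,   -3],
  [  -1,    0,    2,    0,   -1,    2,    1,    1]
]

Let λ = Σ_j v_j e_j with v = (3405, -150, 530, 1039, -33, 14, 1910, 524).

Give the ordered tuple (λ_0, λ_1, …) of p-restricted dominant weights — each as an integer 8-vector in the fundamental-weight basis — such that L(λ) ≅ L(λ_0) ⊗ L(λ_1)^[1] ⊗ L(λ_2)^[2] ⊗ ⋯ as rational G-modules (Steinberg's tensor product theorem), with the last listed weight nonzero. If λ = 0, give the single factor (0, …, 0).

((12, 9, 1, 4, 0, 6, 2, 7), (9, 1, 1, 8, 10, 7, 6, 11))

ω-coordinates c = M·v, v = (3405, -150, 530, 1039, -33, 14, 1910, 524):
  c_1 = -1*3405 + 0*-150 + 0*530 + 1*1039 + -1*-33 + 2*14 + 1*1910 + 1*524 = 129
  c_2 = 0*3405 + 0*-150 + -1*530 + 0*1039 + 0*-33 + 2*14 + 0*1910 + 1*524 = 22
  c_3 = 0*3405 + 0*-150 + 0*530 + 0*1039 + 0*-33 + 1*14 + 0*1910 + 0*524 = 14
  c_4 = -2*3405 + 1*-150 + 0*530 + 2*1039 + -2*-33 + 4*14 + 2*1910 + 2*524 = 108
  c_5 = 0*3405 + 0*-150 + 0*530 + 2*1039 + 2*-33 + 2*14 + -1*1910 + 0*524 = 130
  c_6 = 0*3405 + 0*-150 + 0*530 + 2*1039 + 3*-33 + 2*14 + -1*1910 + 0*524 = 97
  c_7 = 3*3405 + 0*-150 + -5*530 + 0*1039 + 3*-33 + -6*14 + -3*1910 + -3*524 = 80
  c_8 = -1*3405 + 0*-150 + 2*530 + 0*1039 + -1*-33 + 2*14 + 1*1910 + 1*524 = 150
p = 13; digits c_i = Σ_j d_{ij}·13^j, 0 ≤ d_{ij} < 13:
  c_1 = 129 = 12·13^0 + 9·13^1
  c_2 = 22 = 9·13^0 + 1·13^1
  c_3 = 14 = 1·13^0 + 1·13^1
  c_4 = 108 = 4·13^0 + 8·13^1
  c_5 = 130 = 0·13^0 + 10·13^1
  c_6 = 97 = 6·13^0 + 7·13^1
  c_7 = 80 = 2·13^0 + 6·13^1
  c_8 = 150 = 7·13^0 + 11·13^1
p-restricted factor λ_0 = (12, 9, 1, 4, 0, 6, 2, 7)
p-restricted factor λ_1 = (9, 1, 1, 8, 10, 7, 6, 11)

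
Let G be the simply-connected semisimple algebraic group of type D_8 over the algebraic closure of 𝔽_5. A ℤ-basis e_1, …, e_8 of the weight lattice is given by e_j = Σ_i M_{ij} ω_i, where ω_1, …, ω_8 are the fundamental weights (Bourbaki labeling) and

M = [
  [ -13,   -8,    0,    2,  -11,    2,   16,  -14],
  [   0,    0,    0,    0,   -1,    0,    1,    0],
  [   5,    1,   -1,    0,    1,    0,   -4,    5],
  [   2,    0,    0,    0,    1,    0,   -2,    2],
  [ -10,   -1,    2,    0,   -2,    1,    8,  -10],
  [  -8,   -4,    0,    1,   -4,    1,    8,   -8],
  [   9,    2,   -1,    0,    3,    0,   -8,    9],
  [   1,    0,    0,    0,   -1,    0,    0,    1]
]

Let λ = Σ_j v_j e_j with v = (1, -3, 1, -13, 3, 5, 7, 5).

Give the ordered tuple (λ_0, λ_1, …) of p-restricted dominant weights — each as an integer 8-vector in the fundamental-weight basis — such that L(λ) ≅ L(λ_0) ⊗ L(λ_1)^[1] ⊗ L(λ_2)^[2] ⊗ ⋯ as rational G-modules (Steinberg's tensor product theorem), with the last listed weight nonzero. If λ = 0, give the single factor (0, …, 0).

Change of basis e → ω: c = M·v where v = (1, -3, 1, -13, 3, 5, 7, 5):
  c_1 = (-13)·(1) + (-8)·(-3) + 0·1 + (2)·(-13) + (-11)·(3) + 2·5 + 16·7 + (-14)·(5) = 4
  c_2 = 0·1 + (0)·(-3) + 0·1 + (0)·(-13) + (-1)·(3) + 0·5 + 1·7 + 0·5 = 4
  c_3 = 5·1 + (1)·(-3) + (-1)·(1) + (0)·(-13) + 1·3 + 0·5 + (-4)·(7) + 5·5 = 1
  c_4 = 2·1 + (0)·(-3) + 0·1 + (0)·(-13) + 1·3 + 0·5 + (-2)·(7) + 2·5 = 1
  c_5 = (-10)·(1) + (-1)·(-3) + 2·1 + (0)·(-13) + (-2)·(3) + 1·5 + 8·7 + (-10)·(5) = 0
  c_6 = (-8)·(1) + (-4)·(-3) + 0·1 + (1)·(-13) + (-4)·(3) + 1·5 + 8·7 + (-8)·(5) = 0
  c_7 = 9·1 + (2)·(-3) + (-1)·(1) + (0)·(-13) + 3·3 + 0·5 + (-8)·(7) + 9·5 = 0
  c_8 = 1·1 + (0)·(-3) + 0·1 + (0)·(-13) + (-1)·(3) + 0·5 + 0·7 + 1·5 = 3
Writing each c_i in base p = 5:
  c_1 = 4 = 4·5^0
  c_2 = 4 = 4·5^0
  c_3 = 1 = 1·5^0
  c_4 = 1 = 1·5^0
  c_5 = 0
  c_6 = 0
  c_7 = 0
  c_8 = 3 = 3·5^0
Factor λ_0 = (4, 4, 1, 1, 0, 0, 0, 3)

((4, 4, 1, 1, 0, 0, 0, 3),)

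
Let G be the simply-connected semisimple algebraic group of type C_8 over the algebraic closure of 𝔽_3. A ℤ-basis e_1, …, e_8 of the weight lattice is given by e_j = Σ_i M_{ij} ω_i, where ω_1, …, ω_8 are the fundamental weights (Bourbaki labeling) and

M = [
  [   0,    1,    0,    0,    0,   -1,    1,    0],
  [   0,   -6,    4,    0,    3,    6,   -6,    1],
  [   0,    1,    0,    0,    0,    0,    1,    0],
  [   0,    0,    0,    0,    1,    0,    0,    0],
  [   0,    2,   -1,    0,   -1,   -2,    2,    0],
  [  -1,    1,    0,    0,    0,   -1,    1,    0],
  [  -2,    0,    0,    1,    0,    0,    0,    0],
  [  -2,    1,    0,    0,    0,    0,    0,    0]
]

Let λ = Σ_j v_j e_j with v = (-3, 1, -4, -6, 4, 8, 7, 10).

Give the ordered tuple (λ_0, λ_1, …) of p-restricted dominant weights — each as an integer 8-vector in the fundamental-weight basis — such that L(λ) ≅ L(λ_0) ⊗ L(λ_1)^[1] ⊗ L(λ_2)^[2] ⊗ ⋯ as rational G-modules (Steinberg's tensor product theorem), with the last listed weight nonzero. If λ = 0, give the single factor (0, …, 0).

Compute c_i = Σ_j M_{ij} v_j with v = (-3, 1, -4, -6, 4, 8, 7, 10):
  c_1 = (0)·(-3) + (1)·(1) + (0)·(-4) + (0)·(-6) + (0)·(4) + (-1)·(8) + (1)·(7) + (0)·(10) = 0
  c_2 = (0)·(-3) + (-6)·(1) + (4)·(-4) + (0)·(-6) + (3)·(4) + (6)·(8) + (-6)·(7) + (1)·(10) = 6
  c_3 = (0)·(-3) + (1)·(1) + (0)·(-4) + (0)·(-6) + (0)·(4) + (0)·(8) + (1)·(7) + (0)·(10) = 8
  c_4 = (0)·(-3) + (0)·(1) + (0)·(-4) + (0)·(-6) + (1)·(4) + (0)·(8) + (0)·(7) + (0)·(10) = 4
  c_5 = (0)·(-3) + (2)·(1) + (-1)·(-4) + (0)·(-6) + (-1)·(4) + (-2)·(8) + (2)·(7) + (0)·(10) = 0
  c_6 = (-1)·(-3) + (1)·(1) + (0)·(-4) + (0)·(-6) + (0)·(4) + (-1)·(8) + (1)·(7) + (0)·(10) = 3
  c_7 = (-2)·(-3) + (0)·(1) + (0)·(-4) + (1)·(-6) + (0)·(4) + (0)·(8) + (0)·(7) + (0)·(10) = 0
  c_8 = (-2)·(-3) + (1)·(1) + (0)·(-4) + (0)·(-6) + (0)·(4) + (0)·(8) + (0)·(7) + (0)·(10) = 7
Base-3 expansion of each c_i:
  c_1 = 0
  c_2 = 6 = 0·3^0 + 2·3^1
  c_3 = 8 = 2·3^0 + 2·3^1
  c_4 = 4 = 1·3^0 + 1·3^1
  c_5 = 0
  c_6 = 3 = 0·3^0 + 1·3^1
  c_7 = 0
  c_8 = 7 = 1·3^0 + 2·3^1
λ_0 = (0, 0, 2, 1, 0, 0, 0, 1)
λ_1 = (0, 2, 2, 1, 0, 1, 0, 2)

((0, 0, 2, 1, 0, 0, 0, 1), (0, 2, 2, 1, 0, 1, 0, 2))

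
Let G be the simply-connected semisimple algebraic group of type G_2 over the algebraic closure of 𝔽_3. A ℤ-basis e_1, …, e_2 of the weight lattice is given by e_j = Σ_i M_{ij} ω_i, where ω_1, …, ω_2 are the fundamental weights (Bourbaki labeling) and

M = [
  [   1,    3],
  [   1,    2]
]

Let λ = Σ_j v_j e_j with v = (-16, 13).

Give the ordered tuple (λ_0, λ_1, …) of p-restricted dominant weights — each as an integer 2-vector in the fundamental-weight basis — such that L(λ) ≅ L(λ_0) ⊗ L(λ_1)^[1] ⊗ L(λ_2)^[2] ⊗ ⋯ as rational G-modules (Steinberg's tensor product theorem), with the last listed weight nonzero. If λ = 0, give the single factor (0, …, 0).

Change of basis e → ω: c = M·v where v = (-16, 13):
  c_1 = (1)·(-16) + 3·13 = 23
  c_2 = (1)·(-16) + 2·13 = 10
Writing each c_i in base p = 3:
  c_1 = 23 = 2·3^0 + 1·3^1 + 2·3^2
  c_2 = 10 = 1·3^0 + 0·3^1 + 1·3^2
p-restricted factor λ_0 = (2, 1)
p-restricted factor λ_1 = (1, 0)
p-restricted factor λ_2 = (2, 1)

((2, 1), (1, 0), (2, 1))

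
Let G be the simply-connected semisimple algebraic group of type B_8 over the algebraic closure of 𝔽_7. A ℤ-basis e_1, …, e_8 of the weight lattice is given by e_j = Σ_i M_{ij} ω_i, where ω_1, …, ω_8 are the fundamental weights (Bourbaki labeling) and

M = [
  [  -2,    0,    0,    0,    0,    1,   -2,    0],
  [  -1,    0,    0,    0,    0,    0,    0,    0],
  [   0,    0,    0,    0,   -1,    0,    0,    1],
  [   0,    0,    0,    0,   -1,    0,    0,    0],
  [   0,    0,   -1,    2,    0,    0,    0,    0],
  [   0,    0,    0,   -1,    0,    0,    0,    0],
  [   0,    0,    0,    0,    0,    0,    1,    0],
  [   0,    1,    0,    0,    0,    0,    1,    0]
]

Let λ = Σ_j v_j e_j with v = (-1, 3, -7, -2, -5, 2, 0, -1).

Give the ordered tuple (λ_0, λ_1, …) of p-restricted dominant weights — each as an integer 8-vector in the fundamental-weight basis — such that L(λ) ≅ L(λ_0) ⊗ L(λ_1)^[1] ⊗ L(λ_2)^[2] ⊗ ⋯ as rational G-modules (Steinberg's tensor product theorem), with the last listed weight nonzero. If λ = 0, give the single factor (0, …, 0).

((4, 1, 4, 5, 3, 2, 0, 3),)

In the fundamental-weight basis, λ has coordinates c = M·v (v = (-1, 3, -7, -2, -5, 2, 0, -1)):
  c_1 = (-2)·(-1) + (0)·(3) + (0)·(-7) + (0)·(-2) + (0)·(-5) + (1)·(2) + (-2)·(0) + (0)·(-1) = 4
  c_2 = (-1)·(-1) + (0)·(3) + (0)·(-7) + (0)·(-2) + (0)·(-5) + (0)·(2) + (0)·(0) + (0)·(-1) = 1
  c_3 = (0)·(-1) + (0)·(3) + (0)·(-7) + (0)·(-2) + (-1)·(-5) + (0)·(2) + (0)·(0) + (1)·(-1) = 4
  c_4 = (0)·(-1) + (0)·(3) + (0)·(-7) + (0)·(-2) + (-1)·(-5) + (0)·(2) + (0)·(0) + (0)·(-1) = 5
  c_5 = (0)·(-1) + (0)·(3) + (-1)·(-7) + (2)·(-2) + (0)·(-5) + (0)·(2) + (0)·(0) + (0)·(-1) = 3
  c_6 = (0)·(-1) + (0)·(3) + (0)·(-7) + (-1)·(-2) + (0)·(-5) + (0)·(2) + (0)·(0) + (0)·(-1) = 2
  c_7 = (0)·(-1) + (0)·(3) + (0)·(-7) + (0)·(-2) + (0)·(-5) + (0)·(2) + (1)·(0) + (0)·(-1) = 0
  c_8 = (0)·(-1) + (1)·(3) + (0)·(-7) + (0)·(-2) + (0)·(-5) + (0)·(2) + (1)·(0) + (0)·(-1) = 3
Expand coordinatewise in base 7:
  c_1 = 4 = 4·7^0
  c_2 = 1 = 1·7^0
  c_3 = 4 = 4·7^0
  c_4 = 5 = 5·7^0
  c_5 = 3 = 3·7^0
  c_6 = 2 = 2·7^0
  c_7 = 0
  c_8 = 3 = 3·7^0
p-restricted factor λ_0 = (4, 1, 4, 5, 3, 2, 0, 3)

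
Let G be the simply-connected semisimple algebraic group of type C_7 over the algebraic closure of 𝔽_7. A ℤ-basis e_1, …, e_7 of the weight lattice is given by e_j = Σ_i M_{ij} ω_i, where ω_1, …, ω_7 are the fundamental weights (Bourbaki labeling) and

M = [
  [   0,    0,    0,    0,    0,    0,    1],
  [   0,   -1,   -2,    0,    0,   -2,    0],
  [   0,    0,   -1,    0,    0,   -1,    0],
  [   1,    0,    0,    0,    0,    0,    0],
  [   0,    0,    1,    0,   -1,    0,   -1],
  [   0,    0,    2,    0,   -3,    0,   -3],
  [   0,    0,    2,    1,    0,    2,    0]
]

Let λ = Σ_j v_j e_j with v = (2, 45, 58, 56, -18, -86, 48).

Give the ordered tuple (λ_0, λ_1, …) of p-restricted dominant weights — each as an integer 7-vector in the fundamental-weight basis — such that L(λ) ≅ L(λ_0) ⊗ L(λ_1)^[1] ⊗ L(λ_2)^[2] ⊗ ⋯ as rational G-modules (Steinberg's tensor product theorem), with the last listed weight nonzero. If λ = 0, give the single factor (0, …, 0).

((6, 4, 0, 2, 0, 5, 0), (6, 1, 4, 0, 4, 3, 0))

In the fundamental-weight basis, λ has coordinates c = M·v (v = (2, 45, 58, 56, -18, -86, 48)):
  c_1 = 0*2 + 0*45 + 0*58 + 0*56 + 0*-18 + 0*-86 + 1*48 = 48
  c_2 = 0*2 + -1*45 + -2*58 + 0*56 + 0*-18 + -2*-86 + 0*48 = 11
  c_3 = 0*2 + 0*45 + -1*58 + 0*56 + 0*-18 + -1*-86 + 0*48 = 28
  c_4 = 1*2 + 0*45 + 0*58 + 0*56 + 0*-18 + 0*-86 + 0*48 = 2
  c_5 = 0*2 + 0*45 + 1*58 + 0*56 + -1*-18 + 0*-86 + -1*48 = 28
  c_6 = 0*2 + 0*45 + 2*58 + 0*56 + -3*-18 + 0*-86 + -3*48 = 26
  c_7 = 0*2 + 0*45 + 2*58 + 1*56 + 0*-18 + 2*-86 + 0*48 = 0
p = 7; digits c_i = Σ_j d_{ij}·7^j, 0 ≤ d_{ij} < 7:
  c_1 = 48 = 6·7^0 + 6·7^1
  c_2 = 11 = 4·7^0 + 1·7^1
  c_3 = 28 = 0·7^0 + 4·7^1
  c_4 = 2 = 2·7^0
  c_5 = 28 = 0·7^0 + 4·7^1
  c_6 = 26 = 5·7^0 + 3·7^1
  c_7 = 0
λ_0 = (6, 4, 0, 2, 0, 5, 0)
λ_1 = (6, 1, 4, 0, 4, 3, 0)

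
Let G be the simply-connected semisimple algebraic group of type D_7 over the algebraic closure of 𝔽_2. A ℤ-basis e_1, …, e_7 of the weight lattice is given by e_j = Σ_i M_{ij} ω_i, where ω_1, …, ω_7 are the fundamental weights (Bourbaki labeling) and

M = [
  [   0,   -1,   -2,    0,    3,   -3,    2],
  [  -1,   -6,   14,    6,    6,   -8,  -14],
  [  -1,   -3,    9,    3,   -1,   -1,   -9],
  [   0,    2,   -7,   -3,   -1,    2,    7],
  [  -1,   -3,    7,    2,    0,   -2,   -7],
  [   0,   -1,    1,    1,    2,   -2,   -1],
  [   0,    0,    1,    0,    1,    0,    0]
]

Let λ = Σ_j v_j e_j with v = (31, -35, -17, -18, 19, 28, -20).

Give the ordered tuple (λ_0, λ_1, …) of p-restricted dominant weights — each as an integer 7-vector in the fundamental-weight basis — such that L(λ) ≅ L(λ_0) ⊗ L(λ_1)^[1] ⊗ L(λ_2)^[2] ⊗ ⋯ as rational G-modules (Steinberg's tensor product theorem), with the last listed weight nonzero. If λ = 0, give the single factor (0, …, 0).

((0, 1, 0, 0, 1, 0, 0), (1, 1, 0, 0, 1, 1, 1))

Compute c_i = Σ_j M_{ij} v_j with v = (31, -35, -17, -18, 19, 28, -20):
  c_1 = 0*31 + -1*-35 + -2*-17 + 0*-18 + 3*19 + -3*28 + 2*-20 = 2
  c_2 = -1*31 + -6*-35 + 14*-17 + 6*-18 + 6*19 + -8*28 + -14*-20 = 3
  c_3 = -1*31 + -3*-35 + 9*-17 + 3*-18 + -1*19 + -1*28 + -9*-20 = 0
  c_4 = 0*31 + 2*-35 + -7*-17 + -3*-18 + -1*19 + 2*28 + 7*-20 = 0
  c_5 = -1*31 + -3*-35 + 7*-17 + 2*-18 + 0*19 + -2*28 + -7*-20 = 3
  c_6 = 0*31 + -1*-35 + 1*-17 + 1*-18 + 2*19 + -2*28 + -1*-20 = 2
  c_7 = 0*31 + 0*-35 + 1*-17 + 0*-18 + 1*19 + 0*28 + 0*-20 = 2
Writing each c_i in base p = 2:
  c_1 = 2 = 0·2^0 + 1·2^1
  c_2 = 3 = 1·2^0 + 1·2^1
  c_3 = 0
  c_4 = 0
  c_5 = 3 = 1·2^0 + 1·2^1
  c_6 = 2 = 0·2^0 + 1·2^1
  c_7 = 2 = 0·2^0 + 1·2^1
Factor λ_0 = (0, 1, 0, 0, 1, 0, 0)
Factor λ_1 = (1, 1, 0, 0, 1, 1, 1)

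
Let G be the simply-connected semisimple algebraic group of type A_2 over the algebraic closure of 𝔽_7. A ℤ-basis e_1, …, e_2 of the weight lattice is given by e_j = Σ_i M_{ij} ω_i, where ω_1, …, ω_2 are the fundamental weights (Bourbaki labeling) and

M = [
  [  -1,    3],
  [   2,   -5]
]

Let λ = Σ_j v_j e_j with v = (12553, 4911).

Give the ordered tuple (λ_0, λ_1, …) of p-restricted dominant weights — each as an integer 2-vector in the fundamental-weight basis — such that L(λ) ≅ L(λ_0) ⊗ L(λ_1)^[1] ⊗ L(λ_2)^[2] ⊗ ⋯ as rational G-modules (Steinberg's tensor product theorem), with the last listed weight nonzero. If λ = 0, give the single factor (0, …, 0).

((3, 5), (3, 1), (2, 4), (6, 1))

Converting to the ω-basis (c_i = row i of M dotted with v = (12553, 4911)):
  c_1 = (-1)·(12553) + (3)·(4911) = 2180
  c_2 = (2)·(12553) + (-5)·(4911) = 551
p = 7; digits c_i = Σ_j d_{ij}·7^j, 0 ≤ d_{ij} < 7:
  c_1 = 2180 = 3·7^0 + 3·7^1 + 2·7^2 + 6·7^3
  c_2 = 551 = 5·7^0 + 1·7^1 + 4·7^2 + 1·7^3
Factor λ_0 = (3, 5)
Factor λ_1 = (3, 1)
Factor λ_2 = (2, 4)
Factor λ_3 = (6, 1)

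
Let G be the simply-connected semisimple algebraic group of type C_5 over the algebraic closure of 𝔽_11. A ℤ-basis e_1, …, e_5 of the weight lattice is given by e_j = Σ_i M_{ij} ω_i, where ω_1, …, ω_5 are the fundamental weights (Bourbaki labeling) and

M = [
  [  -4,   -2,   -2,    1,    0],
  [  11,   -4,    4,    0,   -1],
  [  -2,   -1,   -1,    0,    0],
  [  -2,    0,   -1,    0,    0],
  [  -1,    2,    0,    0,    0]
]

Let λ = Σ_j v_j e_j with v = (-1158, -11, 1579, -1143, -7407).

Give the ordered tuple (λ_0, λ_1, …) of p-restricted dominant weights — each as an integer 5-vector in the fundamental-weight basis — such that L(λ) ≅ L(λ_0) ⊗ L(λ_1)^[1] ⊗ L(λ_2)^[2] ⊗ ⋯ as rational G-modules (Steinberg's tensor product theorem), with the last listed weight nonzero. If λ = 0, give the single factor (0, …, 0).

ω-coordinates c = M·v, v = (-1158, -11, 1579, -1143, -7407):
  c_1 = -4*-1158 + -2*-11 + -2*1579 + 1*-1143 + 0*-7407 = 353
  c_2 = 11*-1158 + -4*-11 + 4*1579 + 0*-1143 + -1*-7407 = 1029
  c_3 = -2*-1158 + -1*-11 + -1*1579 + 0*-1143 + 0*-7407 = 748
  c_4 = -2*-1158 + 0*-11 + -1*1579 + 0*-1143 + 0*-7407 = 737
  c_5 = -1*-1158 + 2*-11 + 0*1579 + 0*-1143 + 0*-7407 = 1136
Writing each c_i in base p = 11:
  c_1 = 353 = 1·11^0 + 10·11^1 + 2·11^2
  c_2 = 1029 = 6·11^0 + 5·11^1 + 8·11^2
  c_3 = 748 = 0·11^0 + 2·11^1 + 6·11^2
  c_4 = 737 = 0·11^0 + 1·11^1 + 6·11^2
  c_5 = 1136 = 3·11^0 + 4·11^1 + 9·11^2
λ_0 = (1, 6, 0, 0, 3)
λ_1 = (10, 5, 2, 1, 4)
λ_2 = (2, 8, 6, 6, 9)

((1, 6, 0, 0, 3), (10, 5, 2, 1, 4), (2, 8, 6, 6, 9))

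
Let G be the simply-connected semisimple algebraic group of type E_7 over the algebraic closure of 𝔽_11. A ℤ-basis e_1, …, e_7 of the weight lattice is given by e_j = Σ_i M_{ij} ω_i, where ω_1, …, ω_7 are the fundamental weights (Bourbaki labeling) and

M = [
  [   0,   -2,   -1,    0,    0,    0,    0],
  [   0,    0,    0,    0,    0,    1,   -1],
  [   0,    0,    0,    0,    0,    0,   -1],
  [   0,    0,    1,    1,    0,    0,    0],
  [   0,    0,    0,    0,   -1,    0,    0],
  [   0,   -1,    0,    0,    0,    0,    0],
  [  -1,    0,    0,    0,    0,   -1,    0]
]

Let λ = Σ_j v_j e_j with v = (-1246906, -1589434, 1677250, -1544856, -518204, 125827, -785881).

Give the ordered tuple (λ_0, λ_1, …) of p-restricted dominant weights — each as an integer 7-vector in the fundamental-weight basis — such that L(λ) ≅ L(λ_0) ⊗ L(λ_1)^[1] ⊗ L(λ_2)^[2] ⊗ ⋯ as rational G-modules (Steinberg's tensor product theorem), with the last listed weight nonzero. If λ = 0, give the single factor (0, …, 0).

((8, 6, 8, 9, 5, 0, 3), (0, 8, 9, 1, 7, 9, 1), (2, 10, 4, 5, 3, 1, 3), (6, 2, 7, 0, 4, 6, 6), (3, 7, 9, 9, 2, 9, 10), (9, 5, 4, 0, 3, 9, 6))

In the fundamental-weight basis, λ has coordinates c = M·v (v = (-1246906, -1589434, 1677250, -1544856, -518204, 125827, -785881)):
  c_1 = 0*-1246906 + -2*-1589434 + -1*1677250 + 0*-1544856 + 0*-518204 + 0*125827 + 0*-785881 = 1501618
  c_2 = 0*-1246906 + 0*-1589434 + 0*1677250 + 0*-1544856 + 0*-518204 + 1*125827 + -1*-785881 = 911708
  c_3 = 0*-1246906 + 0*-1589434 + 0*1677250 + 0*-1544856 + 0*-518204 + 0*125827 + -1*-785881 = 785881
  c_4 = 0*-1246906 + 0*-1589434 + 1*1677250 + 1*-1544856 + 0*-518204 + 0*125827 + 0*-785881 = 132394
  c_5 = 0*-1246906 + 0*-1589434 + 0*1677250 + 0*-1544856 + -1*-518204 + 0*125827 + 0*-785881 = 518204
  c_6 = 0*-1246906 + -1*-1589434 + 0*1677250 + 0*-1544856 + 0*-518204 + 0*125827 + 0*-785881 = 1589434
  c_7 = -1*-1246906 + 0*-1589434 + 0*1677250 + 0*-1544856 + 0*-518204 + -1*125827 + 0*-785881 = 1121079
Expand coordinatewise in base 11:
  c_1 = 1501618 = 8·11^0 + 0·11^1 + 2·11^2 + 6·11^3 + 3·11^4 + 9·11^5
  c_2 = 911708 = 6·11^0 + 8·11^1 + 10·11^2 + 2·11^3 + 7·11^4 + 5·11^5
  c_3 = 785881 = 8·11^0 + 9·11^1 + 4·11^2 + 7·11^3 + 9·11^4 + 4·11^5
  c_4 = 132394 = 9·11^0 + 1·11^1 + 5·11^2 + 0·11^3 + 9·11^4
  c_5 = 518204 = 5·11^0 + 7·11^1 + 3·11^2 + 4·11^3 + 2·11^4 + 3·11^5
  c_6 = 1589434 = 0·11^0 + 9·11^1 + 1·11^2 + 6·11^3 + 9·11^4 + 9·11^5
  c_7 = 1121079 = 3·11^0 + 1·11^1 + 3·11^2 + 6·11^3 + 10·11^4 + 6·11^5
Factor λ_0 = (8, 6, 8, 9, 5, 0, 3)
Factor λ_1 = (0, 8, 9, 1, 7, 9, 1)
Factor λ_2 = (2, 10, 4, 5, 3, 1, 3)
Factor λ_3 = (6, 2, 7, 0, 4, 6, 6)
Factor λ_4 = (3, 7, 9, 9, 2, 9, 10)
Factor λ_5 = (9, 5, 4, 0, 3, 9, 6)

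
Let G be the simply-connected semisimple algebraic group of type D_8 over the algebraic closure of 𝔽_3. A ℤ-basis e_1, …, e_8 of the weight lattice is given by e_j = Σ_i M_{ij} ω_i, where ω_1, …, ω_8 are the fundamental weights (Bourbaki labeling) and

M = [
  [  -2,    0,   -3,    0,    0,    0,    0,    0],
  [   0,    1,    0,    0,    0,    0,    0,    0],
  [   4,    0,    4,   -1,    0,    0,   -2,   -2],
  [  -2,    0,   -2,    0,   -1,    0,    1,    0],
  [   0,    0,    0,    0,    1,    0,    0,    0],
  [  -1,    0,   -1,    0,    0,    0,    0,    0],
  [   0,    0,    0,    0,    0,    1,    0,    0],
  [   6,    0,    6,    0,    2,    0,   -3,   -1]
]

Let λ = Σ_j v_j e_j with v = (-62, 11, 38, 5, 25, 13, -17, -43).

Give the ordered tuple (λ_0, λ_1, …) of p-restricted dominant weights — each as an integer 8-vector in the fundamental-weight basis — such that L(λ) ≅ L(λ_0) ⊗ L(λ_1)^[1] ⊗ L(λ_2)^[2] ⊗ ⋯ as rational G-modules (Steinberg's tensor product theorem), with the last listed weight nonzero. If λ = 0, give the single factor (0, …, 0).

((1, 2, 1, 0, 1, 0, 1, 0), (0, 0, 0, 2, 2, 2, 1, 0), (1, 1, 2, 0, 2, 2, 1, 0))

ω-coordinates c = M·v, v = (-62, 11, 38, 5, 25, 13, -17, -43):
  c_1 = (-2)·(-62) + (0)·(11) + (-3)·(38) + (0)·(5) + (0)·(25) + (0)·(13) + (0)·(-17) + (0)·(-43) = 10
  c_2 = (0)·(-62) + (1)·(11) + (0)·(38) + (0)·(5) + (0)·(25) + (0)·(13) + (0)·(-17) + (0)·(-43) = 11
  c_3 = (4)·(-62) + (0)·(11) + (4)·(38) + (-1)·(5) + (0)·(25) + (0)·(13) + (-2)·(-17) + (-2)·(-43) = 19
  c_4 = (-2)·(-62) + (0)·(11) + (-2)·(38) + (0)·(5) + (-1)·(25) + (0)·(13) + (1)·(-17) + (0)·(-43) = 6
  c_5 = (0)·(-62) + (0)·(11) + (0)·(38) + (0)·(5) + (1)·(25) + (0)·(13) + (0)·(-17) + (0)·(-43) = 25
  c_6 = (-1)·(-62) + (0)·(11) + (-1)·(38) + (0)·(5) + (0)·(25) + (0)·(13) + (0)·(-17) + (0)·(-43) = 24
  c_7 = (0)·(-62) + (0)·(11) + (0)·(38) + (0)·(5) + (0)·(25) + (1)·(13) + (0)·(-17) + (0)·(-43) = 13
  c_8 = (6)·(-62) + (0)·(11) + (6)·(38) + (0)·(5) + (2)·(25) + (0)·(13) + (-3)·(-17) + (-1)·(-43) = 0
p = 3; digits c_i = Σ_j d_{ij}·3^j, 0 ≤ d_{ij} < 3:
  c_1 = 10 = 1·3^0 + 0·3^1 + 1·3^2
  c_2 = 11 = 2·3^0 + 0·3^1 + 1·3^2
  c_3 = 19 = 1·3^0 + 0·3^1 + 2·3^2
  c_4 = 6 = 0·3^0 + 2·3^1
  c_5 = 25 = 1·3^0 + 2·3^1 + 2·3^2
  c_6 = 24 = 0·3^0 + 2·3^1 + 2·3^2
  c_7 = 13 = 1·3^0 + 1·3^1 + 1·3^2
  c_8 = 0
Factor λ_0 = (1, 2, 1, 0, 1, 0, 1, 0)
Factor λ_1 = (0, 0, 0, 2, 2, 2, 1, 0)
Factor λ_2 = (1, 1, 2, 0, 2, 2, 1, 0)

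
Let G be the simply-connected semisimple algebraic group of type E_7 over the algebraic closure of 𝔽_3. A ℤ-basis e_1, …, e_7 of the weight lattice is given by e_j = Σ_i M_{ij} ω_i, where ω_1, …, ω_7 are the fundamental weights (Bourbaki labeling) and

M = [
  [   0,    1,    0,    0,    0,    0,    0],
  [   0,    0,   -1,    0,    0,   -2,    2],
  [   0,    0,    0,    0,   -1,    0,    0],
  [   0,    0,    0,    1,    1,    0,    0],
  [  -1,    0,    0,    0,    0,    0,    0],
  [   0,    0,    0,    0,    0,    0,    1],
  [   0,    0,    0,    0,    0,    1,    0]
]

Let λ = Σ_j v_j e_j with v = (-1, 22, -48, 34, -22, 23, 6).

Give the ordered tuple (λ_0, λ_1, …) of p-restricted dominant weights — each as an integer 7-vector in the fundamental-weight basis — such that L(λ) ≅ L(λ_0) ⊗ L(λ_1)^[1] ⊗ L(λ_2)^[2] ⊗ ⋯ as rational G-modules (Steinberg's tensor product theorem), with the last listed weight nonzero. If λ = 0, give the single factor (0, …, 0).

((1, 2, 1, 0, 1, 0, 2), (1, 1, 1, 1, 0, 2, 1), (2, 1, 2, 1, 0, 0, 2))

ω-coordinates c = M·v, v = (-1, 22, -48, 34, -22, 23, 6):
  c_1 = (0)·(-1) + (1)·(22) + (0)·(-48) + (0)·(34) + (0)·(-22) + (0)·(23) + (0)·(6) = 22
  c_2 = (0)·(-1) + (0)·(22) + (-1)·(-48) + (0)·(34) + (0)·(-22) + (-2)·(23) + (2)·(6) = 14
  c_3 = (0)·(-1) + (0)·(22) + (0)·(-48) + (0)·(34) + (-1)·(-22) + (0)·(23) + (0)·(6) = 22
  c_4 = (0)·(-1) + (0)·(22) + (0)·(-48) + (1)·(34) + (1)·(-22) + (0)·(23) + (0)·(6) = 12
  c_5 = (-1)·(-1) + (0)·(22) + (0)·(-48) + (0)·(34) + (0)·(-22) + (0)·(23) + (0)·(6) = 1
  c_6 = (0)·(-1) + (0)·(22) + (0)·(-48) + (0)·(34) + (0)·(-22) + (0)·(23) + (1)·(6) = 6
  c_7 = (0)·(-1) + (0)·(22) + (0)·(-48) + (0)·(34) + (0)·(-22) + (1)·(23) + (0)·(6) = 23
p = 3; digits c_i = Σ_j d_{ij}·3^j, 0 ≤ d_{ij} < 3:
  c_1 = 22 = 1·3^0 + 1·3^1 + 2·3^2
  c_2 = 14 = 2·3^0 + 1·3^1 + 1·3^2
  c_3 = 22 = 1·3^0 + 1·3^1 + 2·3^2
  c_4 = 12 = 0·3^0 + 1·3^1 + 1·3^2
  c_5 = 1 = 1·3^0
  c_6 = 6 = 0·3^0 + 2·3^1
  c_7 = 23 = 2·3^0 + 1·3^1 + 2·3^2
λ_0 = (1, 2, 1, 0, 1, 0, 2)
λ_1 = (1, 1, 1, 1, 0, 2, 1)
λ_2 = (2, 1, 2, 1, 0, 0, 2)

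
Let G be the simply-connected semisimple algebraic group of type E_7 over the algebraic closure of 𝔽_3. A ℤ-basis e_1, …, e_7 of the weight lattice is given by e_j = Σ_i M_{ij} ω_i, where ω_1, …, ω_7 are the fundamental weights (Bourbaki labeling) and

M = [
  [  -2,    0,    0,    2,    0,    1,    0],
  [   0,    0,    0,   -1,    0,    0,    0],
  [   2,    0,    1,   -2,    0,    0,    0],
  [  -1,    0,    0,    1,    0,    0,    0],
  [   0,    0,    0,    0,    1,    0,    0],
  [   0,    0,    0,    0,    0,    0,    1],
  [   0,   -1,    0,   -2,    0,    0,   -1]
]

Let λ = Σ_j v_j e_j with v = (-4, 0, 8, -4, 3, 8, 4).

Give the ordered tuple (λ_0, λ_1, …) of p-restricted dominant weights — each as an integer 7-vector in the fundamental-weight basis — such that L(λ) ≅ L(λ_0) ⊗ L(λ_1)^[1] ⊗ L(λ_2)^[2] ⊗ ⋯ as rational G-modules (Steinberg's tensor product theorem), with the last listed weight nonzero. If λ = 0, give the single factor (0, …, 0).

Change of basis e → ω: c = M·v where v = (-4, 0, 8, -4, 3, 8, 4):
  c_1 = -2*-4 + 0*0 + 0*8 + 2*-4 + 0*3 + 1*8 + 0*4 = 8
  c_2 = 0*-4 + 0*0 + 0*8 + -1*-4 + 0*3 + 0*8 + 0*4 = 4
  c_3 = 2*-4 + 0*0 + 1*8 + -2*-4 + 0*3 + 0*8 + 0*4 = 8
  c_4 = -1*-4 + 0*0 + 0*8 + 1*-4 + 0*3 + 0*8 + 0*4 = 0
  c_5 = 0*-4 + 0*0 + 0*8 + 0*-4 + 1*3 + 0*8 + 0*4 = 3
  c_6 = 0*-4 + 0*0 + 0*8 + 0*-4 + 0*3 + 0*8 + 1*4 = 4
  c_7 = 0*-4 + -1*0 + 0*8 + -2*-4 + 0*3 + 0*8 + -1*4 = 4
p = 3; digits c_i = Σ_j d_{ij}·3^j, 0 ≤ d_{ij} < 3:
  c_1 = 8 = 2·3^0 + 2·3^1
  c_2 = 4 = 1·3^0 + 1·3^1
  c_3 = 8 = 2·3^0 + 2·3^1
  c_4 = 0
  c_5 = 3 = 0·3^0 + 1·3^1
  c_6 = 4 = 1·3^0 + 1·3^1
  c_7 = 4 = 1·3^0 + 1·3^1
λ_0 = (2, 1, 2, 0, 0, 1, 1)
λ_1 = (2, 1, 2, 0, 1, 1, 1)

((2, 1, 2, 0, 0, 1, 1), (2, 1, 2, 0, 1, 1, 1))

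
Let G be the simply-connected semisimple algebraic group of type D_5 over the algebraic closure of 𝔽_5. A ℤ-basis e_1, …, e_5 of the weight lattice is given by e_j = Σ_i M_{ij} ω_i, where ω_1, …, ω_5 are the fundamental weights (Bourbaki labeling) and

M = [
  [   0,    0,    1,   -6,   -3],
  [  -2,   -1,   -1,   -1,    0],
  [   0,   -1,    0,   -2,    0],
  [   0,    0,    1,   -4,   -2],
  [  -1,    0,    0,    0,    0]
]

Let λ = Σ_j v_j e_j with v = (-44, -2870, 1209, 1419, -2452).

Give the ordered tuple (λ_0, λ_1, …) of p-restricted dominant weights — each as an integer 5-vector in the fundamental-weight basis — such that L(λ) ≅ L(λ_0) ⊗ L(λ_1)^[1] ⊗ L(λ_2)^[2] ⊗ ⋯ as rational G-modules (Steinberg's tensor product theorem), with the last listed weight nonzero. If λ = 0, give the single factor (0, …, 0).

Change of basis e → ω: c = M·v where v = (-44, -2870, 1209, 1419, -2452):
  c_1 = 0*-44 + 0*-2870 + 1*1209 + -6*1419 + -3*-2452 = 51
  c_2 = -2*-44 + -1*-2870 + -1*1209 + -1*1419 + 0*-2452 = 330
  c_3 = 0*-44 + -1*-2870 + 0*1209 + -2*1419 + 0*-2452 = 32
  c_4 = 0*-44 + 0*-2870 + 1*1209 + -4*1419 + -2*-2452 = 437
  c_5 = -1*-44 + 0*-2870 + 0*1209 + 0*1419 + 0*-2452 = 44
Base-5 expansion of each c_i:
  c_1 = 51 = 1·5^0 + 0·5^1 + 2·5^2
  c_2 = 330 = 0·5^0 + 1·5^1 + 3·5^2 + 2·5^3
  c_3 = 32 = 2·5^0 + 1·5^1 + 1·5^2
  c_4 = 437 = 2·5^0 + 2·5^1 + 2·5^2 + 3·5^3
  c_5 = 44 = 4·5^0 + 3·5^1 + 1·5^2
Factor λ_0 = (1, 0, 2, 2, 4)
Factor λ_1 = (0, 1, 1, 2, 3)
Factor λ_2 = (2, 3, 1, 2, 1)
Factor λ_3 = (0, 2, 0, 3, 0)

((1, 0, 2, 2, 4), (0, 1, 1, 2, 3), (2, 3, 1, 2, 1), (0, 2, 0, 3, 0))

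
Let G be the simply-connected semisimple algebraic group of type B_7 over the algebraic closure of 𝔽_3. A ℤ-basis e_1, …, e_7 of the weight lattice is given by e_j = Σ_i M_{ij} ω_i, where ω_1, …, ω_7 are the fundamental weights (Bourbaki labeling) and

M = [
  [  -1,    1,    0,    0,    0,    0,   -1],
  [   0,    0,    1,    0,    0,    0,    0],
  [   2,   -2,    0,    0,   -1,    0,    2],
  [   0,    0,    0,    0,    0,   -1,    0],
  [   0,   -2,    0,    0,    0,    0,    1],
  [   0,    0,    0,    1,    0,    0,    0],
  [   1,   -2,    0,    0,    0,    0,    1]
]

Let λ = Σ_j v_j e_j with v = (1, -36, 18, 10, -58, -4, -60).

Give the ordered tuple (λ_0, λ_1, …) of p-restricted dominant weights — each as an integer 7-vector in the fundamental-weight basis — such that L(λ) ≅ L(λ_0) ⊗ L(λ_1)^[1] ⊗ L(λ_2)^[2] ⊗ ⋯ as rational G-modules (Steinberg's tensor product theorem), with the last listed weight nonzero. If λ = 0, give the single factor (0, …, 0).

((2, 0, 0, 1, 0, 1, 1), (1, 0, 1, 1, 1, 0, 1), (2, 2, 1, 0, 1, 1, 1))

Converting to the ω-basis (c_i = row i of M dotted with v = (1, -36, 18, 10, -58, -4, -60)):
  c_1 = (-1)·(1) + (1)·(-36) + (0)·(18) + (0)·(10) + (0)·(-58) + (0)·(-4) + (-1)·(-60) = 23
  c_2 = (0)·(1) + (0)·(-36) + (1)·(18) + (0)·(10) + (0)·(-58) + (0)·(-4) + (0)·(-60) = 18
  c_3 = (2)·(1) + (-2)·(-36) + (0)·(18) + (0)·(10) + (-1)·(-58) + (0)·(-4) + (2)·(-60) = 12
  c_4 = (0)·(1) + (0)·(-36) + (0)·(18) + (0)·(10) + (0)·(-58) + (-1)·(-4) + (0)·(-60) = 4
  c_5 = (0)·(1) + (-2)·(-36) + (0)·(18) + (0)·(10) + (0)·(-58) + (0)·(-4) + (1)·(-60) = 12
  c_6 = (0)·(1) + (0)·(-36) + (0)·(18) + (1)·(10) + (0)·(-58) + (0)·(-4) + (0)·(-60) = 10
  c_7 = (1)·(1) + (-2)·(-36) + (0)·(18) + (0)·(10) + (0)·(-58) + (0)·(-4) + (1)·(-60) = 13
Expand coordinatewise in base 3:
  c_1 = 23 = 2·3^0 + 1·3^1 + 2·3^2
  c_2 = 18 = 0·3^0 + 0·3^1 + 2·3^2
  c_3 = 12 = 0·3^0 + 1·3^1 + 1·3^2
  c_4 = 4 = 1·3^0 + 1·3^1
  c_5 = 12 = 0·3^0 + 1·3^1 + 1·3^2
  c_6 = 10 = 1·3^0 + 0·3^1 + 1·3^2
  c_7 = 13 = 1·3^0 + 1·3^1 + 1·3^2
Factor λ_0 = (2, 0, 0, 1, 0, 1, 1)
Factor λ_1 = (1, 0, 1, 1, 1, 0, 1)
Factor λ_2 = (2, 2, 1, 0, 1, 1, 1)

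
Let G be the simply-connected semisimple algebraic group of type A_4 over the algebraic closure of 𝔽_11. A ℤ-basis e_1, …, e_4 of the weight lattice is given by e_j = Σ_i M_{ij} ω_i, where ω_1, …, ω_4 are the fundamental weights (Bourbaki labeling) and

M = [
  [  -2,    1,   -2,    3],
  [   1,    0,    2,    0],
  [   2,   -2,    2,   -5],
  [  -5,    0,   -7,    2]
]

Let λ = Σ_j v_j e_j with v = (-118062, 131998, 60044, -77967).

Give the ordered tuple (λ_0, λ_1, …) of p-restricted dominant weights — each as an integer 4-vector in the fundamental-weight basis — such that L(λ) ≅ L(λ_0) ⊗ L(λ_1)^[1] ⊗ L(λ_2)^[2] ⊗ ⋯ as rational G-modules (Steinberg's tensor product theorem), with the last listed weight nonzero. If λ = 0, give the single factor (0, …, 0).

Compute c_i = Σ_j M_{ij} v_j with v = (-118062, 131998, 60044, -77967):
  c_1 = (-2)·(-118062) + (1)·(131998) + (-2)·(60044) + (3)·(-77967) = 14133
  c_2 = (1)·(-118062) + (0)·(131998) + (2)·(60044) + (0)·(-77967) = 2026
  c_3 = (2)·(-118062) + (-2)·(131998) + (2)·(60044) + (-5)·(-77967) = 9803
  c_4 = (-5)·(-118062) + (0)·(131998) + (-7)·(60044) + (2)·(-77967) = 14068
Base-11 expansion of each c_i:
  c_1 = 14133 = 9·11^0 + 8·11^1 + 6·11^2 + 10·11^3
  c_2 = 2026 = 2·11^0 + 8·11^1 + 5·11^2 + 1·11^3
  c_3 = 9803 = 2·11^0 + 0·11^1 + 4·11^2 + 7·11^3
  c_4 = 14068 = 10·11^0 + 2·11^1 + 6·11^2 + 10·11^3
p-restricted factor λ_0 = (9, 2, 2, 10)
p-restricted factor λ_1 = (8, 8, 0, 2)
p-restricted factor λ_2 = (6, 5, 4, 6)
p-restricted factor λ_3 = (10, 1, 7, 10)

((9, 2, 2, 10), (8, 8, 0, 2), (6, 5, 4, 6), (10, 1, 7, 10))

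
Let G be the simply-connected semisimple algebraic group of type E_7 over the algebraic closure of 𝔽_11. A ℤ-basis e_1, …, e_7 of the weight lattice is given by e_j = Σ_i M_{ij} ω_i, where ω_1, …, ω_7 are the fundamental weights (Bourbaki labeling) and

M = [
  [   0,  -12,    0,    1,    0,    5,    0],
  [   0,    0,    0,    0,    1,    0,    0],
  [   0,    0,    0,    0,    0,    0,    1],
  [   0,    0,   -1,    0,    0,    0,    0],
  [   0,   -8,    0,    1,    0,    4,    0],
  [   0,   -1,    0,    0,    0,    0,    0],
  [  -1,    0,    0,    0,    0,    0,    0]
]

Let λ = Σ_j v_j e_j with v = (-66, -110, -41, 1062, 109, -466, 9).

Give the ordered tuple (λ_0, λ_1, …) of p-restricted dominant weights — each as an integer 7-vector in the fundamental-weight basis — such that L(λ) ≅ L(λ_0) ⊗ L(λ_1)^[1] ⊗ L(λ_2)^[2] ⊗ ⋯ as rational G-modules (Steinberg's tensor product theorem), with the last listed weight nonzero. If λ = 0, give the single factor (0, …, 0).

((8, 10, 9, 8, 1, 0, 0), (4, 9, 0, 3, 7, 10, 6))

Change of basis e → ω: c = M·v where v = (-66, -110, -41, 1062, 109, -466, 9):
  c_1 = (0)·(-66) + (-12)·(-110) + (0)·(-41) + 1·1062 + 0·109 + (5)·(-466) + 0·9 = 52
  c_2 = (0)·(-66) + (0)·(-110) + (0)·(-41) + 0·1062 + 1·109 + (0)·(-466) + 0·9 = 109
  c_3 = (0)·(-66) + (0)·(-110) + (0)·(-41) + 0·1062 + 0·109 + (0)·(-466) + 1·9 = 9
  c_4 = (0)·(-66) + (0)·(-110) + (-1)·(-41) + 0·1062 + 0·109 + (0)·(-466) + 0·9 = 41
  c_5 = (0)·(-66) + (-8)·(-110) + (0)·(-41) + 1·1062 + 0·109 + (4)·(-466) + 0·9 = 78
  c_6 = (0)·(-66) + (-1)·(-110) + (0)·(-41) + 0·1062 + 0·109 + (0)·(-466) + 0·9 = 110
  c_7 = (-1)·(-66) + (0)·(-110) + (0)·(-41) + 0·1062 + 0·109 + (0)·(-466) + 0·9 = 66
Base-11 expansion of each c_i:
  c_1 = 52 = 8·11^0 + 4·11^1
  c_2 = 109 = 10·11^0 + 9·11^1
  c_3 = 9 = 9·11^0
  c_4 = 41 = 8·11^0 + 3·11^1
  c_5 = 78 = 1·11^0 + 7·11^1
  c_6 = 110 = 0·11^0 + 10·11^1
  c_7 = 66 = 0·11^0 + 6·11^1
p-restricted factor λ_0 = (8, 10, 9, 8, 1, 0, 0)
p-restricted factor λ_1 = (4, 9, 0, 3, 7, 10, 6)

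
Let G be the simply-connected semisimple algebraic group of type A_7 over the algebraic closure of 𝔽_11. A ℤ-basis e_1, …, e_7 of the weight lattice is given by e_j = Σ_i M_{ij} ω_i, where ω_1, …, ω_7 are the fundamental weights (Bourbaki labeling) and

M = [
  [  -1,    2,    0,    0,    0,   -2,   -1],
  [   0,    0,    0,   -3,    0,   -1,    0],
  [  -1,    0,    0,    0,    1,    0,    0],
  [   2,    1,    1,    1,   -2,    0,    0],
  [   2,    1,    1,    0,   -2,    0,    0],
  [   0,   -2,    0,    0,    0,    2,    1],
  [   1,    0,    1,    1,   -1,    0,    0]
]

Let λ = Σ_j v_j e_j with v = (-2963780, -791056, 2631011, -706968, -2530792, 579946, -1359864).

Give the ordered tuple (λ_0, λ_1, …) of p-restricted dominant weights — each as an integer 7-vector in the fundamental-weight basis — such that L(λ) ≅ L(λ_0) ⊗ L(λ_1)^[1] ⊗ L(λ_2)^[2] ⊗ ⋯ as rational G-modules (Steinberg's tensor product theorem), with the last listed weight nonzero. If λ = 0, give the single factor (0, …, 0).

((5, 1, 6, 8, 6, 1, 5), (4, 2, 4, 7, 4, 7, 8), (3, 8, 3, 6, 8, 4, 2), (0, 2, 6, 2, 5, 4, 9), (9, 6, 7, 7, 0, 6, 2), (9, 9, 2, 1, 6, 8, 9))

Converting to the ω-basis (c_i = row i of M dotted with v = (-2963780, -791056, 2631011, -706968, -2530792, 579946, -1359864)):
  c_1 = -1*-2963780 + 2*-791056 + 0*2631011 + 0*-706968 + 0*-2530792 + -2*579946 + -1*-1359864 = 1581640
  c_2 = 0*-2963780 + 0*-791056 + 0*2631011 + -3*-706968 + 0*-2530792 + -1*579946 + 0*-1359864 = 1540958
  c_3 = -1*-2963780 + 0*-791056 + 0*2631011 + 0*-706968 + 1*-2530792 + 0*579946 + 0*-1359864 = 432988
  c_4 = 2*-2963780 + 1*-791056 + 1*2631011 + 1*-706968 + -2*-2530792 + 0*579946 + 0*-1359864 = 267011
  c_5 = 2*-2963780 + 1*-791056 + 1*2631011 + 0*-706968 + -2*-2530792 + 0*579946 + 0*-1359864 = 973979
  c_6 = 0*-2963780 + -2*-791056 + 0*2631011 + 0*-706968 + 0*-2530792 + 2*579946 + 1*-1359864 = 1382140
  c_7 = 1*-2963780 + 0*-791056 + 1*2631011 + 1*-706968 + -1*-2530792 + 0*579946 + 0*-1359864 = 1491055
Expand coordinatewise in base 11:
  c_1 = 1581640 = 5·11^0 + 4·11^1 + 3·11^2 + 0·11^3 + 9·11^4 + 9·11^5
  c_2 = 1540958 = 1·11^0 + 2·11^1 + 8·11^2 + 2·11^3 + 6·11^4 + 9·11^5
  c_3 = 432988 = 6·11^0 + 4·11^1 + 3·11^2 + 6·11^3 + 7·11^4 + 2·11^5
  c_4 = 267011 = 8·11^0 + 7·11^1 + 6·11^2 + 2·11^3 + 7·11^4 + 1·11^5
  c_5 = 973979 = 6·11^0 + 4·11^1 + 8·11^2 + 5·11^3 + 0·11^4 + 6·11^5
  c_6 = 1382140 = 1·11^0 + 7·11^1 + 4·11^2 + 4·11^3 + 6·11^4 + 8·11^5
  c_7 = 1491055 = 5·11^0 + 8·11^1 + 2·11^2 + 9·11^3 + 2·11^4 + 9·11^5
p-restricted factor λ_0 = (5, 1, 6, 8, 6, 1, 5)
p-restricted factor λ_1 = (4, 2, 4, 7, 4, 7, 8)
p-restricted factor λ_2 = (3, 8, 3, 6, 8, 4, 2)
p-restricted factor λ_3 = (0, 2, 6, 2, 5, 4, 9)
p-restricted factor λ_4 = (9, 6, 7, 7, 0, 6, 2)
p-restricted factor λ_5 = (9, 9, 2, 1, 6, 8, 9)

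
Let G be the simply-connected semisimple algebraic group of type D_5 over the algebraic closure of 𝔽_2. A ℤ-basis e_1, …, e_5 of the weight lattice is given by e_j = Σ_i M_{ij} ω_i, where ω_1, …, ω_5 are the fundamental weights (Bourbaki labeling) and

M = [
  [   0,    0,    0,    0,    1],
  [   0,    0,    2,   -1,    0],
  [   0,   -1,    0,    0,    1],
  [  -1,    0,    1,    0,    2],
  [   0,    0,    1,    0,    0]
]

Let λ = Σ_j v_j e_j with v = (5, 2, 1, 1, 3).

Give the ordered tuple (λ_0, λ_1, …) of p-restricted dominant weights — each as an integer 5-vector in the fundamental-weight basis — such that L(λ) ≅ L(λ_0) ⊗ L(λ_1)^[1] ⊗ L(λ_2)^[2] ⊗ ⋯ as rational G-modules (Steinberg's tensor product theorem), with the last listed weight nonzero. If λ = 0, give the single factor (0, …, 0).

Compute c_i = Σ_j M_{ij} v_j with v = (5, 2, 1, 1, 3):
  c_1 = (0)·(5) + (0)·(2) + (0)·(1) + (0)·(1) + (1)·(3) = 3
  c_2 = (0)·(5) + (0)·(2) + (2)·(1) + (-1)·(1) + (0)·(3) = 1
  c_3 = (0)·(5) + (-1)·(2) + (0)·(1) + (0)·(1) + (1)·(3) = 1
  c_4 = (-1)·(5) + (0)·(2) + (1)·(1) + (0)·(1) + (2)·(3) = 2
  c_5 = (0)·(5) + (0)·(2) + (1)·(1) + (0)·(1) + (0)·(3) = 1
Expand coordinatewise in base 2:
  c_1 = 3 = 1·2^0 + 1·2^1
  c_2 = 1 = 1·2^0
  c_3 = 1 = 1·2^0
  c_4 = 2 = 0·2^0 + 1·2^1
  c_5 = 1 = 1·2^0
λ_0 = (1, 1, 1, 0, 1)
λ_1 = (1, 0, 0, 1, 0)

((1, 1, 1, 0, 1), (1, 0, 0, 1, 0))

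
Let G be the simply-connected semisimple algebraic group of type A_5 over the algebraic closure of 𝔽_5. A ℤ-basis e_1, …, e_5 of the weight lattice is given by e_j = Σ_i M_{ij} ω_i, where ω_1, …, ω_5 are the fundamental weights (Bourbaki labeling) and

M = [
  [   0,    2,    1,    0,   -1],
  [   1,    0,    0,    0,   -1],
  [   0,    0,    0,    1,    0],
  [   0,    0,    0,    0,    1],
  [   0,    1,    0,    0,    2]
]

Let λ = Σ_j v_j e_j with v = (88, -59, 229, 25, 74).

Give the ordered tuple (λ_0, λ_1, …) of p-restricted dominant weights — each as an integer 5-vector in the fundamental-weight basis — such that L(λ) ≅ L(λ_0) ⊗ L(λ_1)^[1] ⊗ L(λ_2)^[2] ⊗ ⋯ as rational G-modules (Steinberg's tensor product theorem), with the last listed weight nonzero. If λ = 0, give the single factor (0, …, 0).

((2, 4, 0, 4, 4), (2, 2, 0, 4, 2), (1, 0, 1, 2, 3))

ω-coordinates c = M·v, v = (88, -59, 229, 25, 74):
  c_1 = (0)·(88) + (2)·(-59) + (1)·(229) + (0)·(25) + (-1)·(74) = 37
  c_2 = (1)·(88) + (0)·(-59) + (0)·(229) + (0)·(25) + (-1)·(74) = 14
  c_3 = (0)·(88) + (0)·(-59) + (0)·(229) + (1)·(25) + (0)·(74) = 25
  c_4 = (0)·(88) + (0)·(-59) + (0)·(229) + (0)·(25) + (1)·(74) = 74
  c_5 = (0)·(88) + (1)·(-59) + (0)·(229) + (0)·(25) + (2)·(74) = 89
Base-5 expansion of each c_i:
  c_1 = 37 = 2·5^0 + 2·5^1 + 1·5^2
  c_2 = 14 = 4·5^0 + 2·5^1
  c_3 = 25 = 0·5^0 + 0·5^1 + 1·5^2
  c_4 = 74 = 4·5^0 + 4·5^1 + 2·5^2
  c_5 = 89 = 4·5^0 + 2·5^1 + 3·5^2
p-restricted factor λ_0 = (2, 4, 0, 4, 4)
p-restricted factor λ_1 = (2, 2, 0, 4, 2)
p-restricted factor λ_2 = (1, 0, 1, 2, 3)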